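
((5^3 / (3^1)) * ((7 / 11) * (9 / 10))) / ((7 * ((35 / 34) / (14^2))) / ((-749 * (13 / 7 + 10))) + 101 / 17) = 317051700 / 78934273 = 4.02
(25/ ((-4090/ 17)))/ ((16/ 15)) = -1275/ 13088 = -0.10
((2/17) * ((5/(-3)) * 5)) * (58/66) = -1450/1683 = -0.86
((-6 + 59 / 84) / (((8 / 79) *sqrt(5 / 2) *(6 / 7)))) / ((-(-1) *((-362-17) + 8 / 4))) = 7031 *sqrt(10) / 217152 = 0.10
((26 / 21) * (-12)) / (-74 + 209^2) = -104 / 305249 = -0.00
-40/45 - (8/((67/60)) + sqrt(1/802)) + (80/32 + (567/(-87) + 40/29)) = -373907/34974 - sqrt(802)/802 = -10.73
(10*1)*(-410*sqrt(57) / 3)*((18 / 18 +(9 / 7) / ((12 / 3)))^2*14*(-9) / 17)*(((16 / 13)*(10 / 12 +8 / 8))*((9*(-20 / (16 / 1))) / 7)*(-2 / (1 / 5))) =6945963750*sqrt(57) / 10829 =4842633.33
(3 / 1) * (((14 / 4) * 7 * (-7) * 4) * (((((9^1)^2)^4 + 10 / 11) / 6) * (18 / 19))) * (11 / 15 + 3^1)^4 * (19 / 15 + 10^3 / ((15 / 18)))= -57562504150811281793024 / 17634375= -3264221394339821.05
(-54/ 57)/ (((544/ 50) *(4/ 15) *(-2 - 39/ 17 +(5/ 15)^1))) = 10125/ 122816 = 0.08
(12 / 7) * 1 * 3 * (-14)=-72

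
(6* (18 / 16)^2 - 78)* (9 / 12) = -52.80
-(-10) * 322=3220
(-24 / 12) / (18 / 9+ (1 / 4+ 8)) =-8 / 41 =-0.20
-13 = -13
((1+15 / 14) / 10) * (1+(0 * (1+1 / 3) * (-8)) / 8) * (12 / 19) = 87 / 665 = 0.13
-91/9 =-10.11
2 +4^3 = 66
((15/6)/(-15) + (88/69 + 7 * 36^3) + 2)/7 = 15023375/322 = 46656.44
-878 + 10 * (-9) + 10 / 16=-967.38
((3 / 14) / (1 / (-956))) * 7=-1434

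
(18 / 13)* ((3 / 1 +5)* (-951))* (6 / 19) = -821664 / 247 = -3326.57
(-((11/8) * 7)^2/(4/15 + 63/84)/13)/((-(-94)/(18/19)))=-800415/11330384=-0.07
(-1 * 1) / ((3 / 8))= -2.67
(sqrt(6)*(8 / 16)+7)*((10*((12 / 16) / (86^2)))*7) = 105*sqrt(6) / 29584+735 / 14792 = 0.06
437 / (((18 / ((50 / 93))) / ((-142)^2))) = 220291700 / 837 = 263192.00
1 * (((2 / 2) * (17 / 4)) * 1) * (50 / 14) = 425 / 28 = 15.18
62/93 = 2/3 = 0.67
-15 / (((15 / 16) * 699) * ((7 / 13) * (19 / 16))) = -3328 / 92967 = -0.04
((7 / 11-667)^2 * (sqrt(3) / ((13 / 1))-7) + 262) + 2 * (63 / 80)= -15042816297 / 4840 + 53728900 * sqrt(3) / 1573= -3048858.30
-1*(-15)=15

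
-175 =-175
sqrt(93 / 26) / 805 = sqrt(2418) / 20930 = 0.00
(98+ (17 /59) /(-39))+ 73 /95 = 21588668 /218595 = 98.76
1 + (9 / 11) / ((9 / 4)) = 15 / 11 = 1.36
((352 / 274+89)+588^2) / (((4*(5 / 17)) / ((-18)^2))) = 65241291969 / 685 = 95242762.00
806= 806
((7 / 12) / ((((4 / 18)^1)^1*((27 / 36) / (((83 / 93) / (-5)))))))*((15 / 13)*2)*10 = -5810 / 403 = -14.42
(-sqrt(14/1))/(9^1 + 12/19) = -19 * sqrt(14)/183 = -0.39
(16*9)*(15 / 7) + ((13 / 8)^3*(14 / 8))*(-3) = 4100721 / 14336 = 286.04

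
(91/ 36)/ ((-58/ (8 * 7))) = -637/ 261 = -2.44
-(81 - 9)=-72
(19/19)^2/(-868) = -1/868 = -0.00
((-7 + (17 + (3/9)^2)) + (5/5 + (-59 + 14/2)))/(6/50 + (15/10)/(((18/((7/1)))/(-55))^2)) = -220800/3706273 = -0.06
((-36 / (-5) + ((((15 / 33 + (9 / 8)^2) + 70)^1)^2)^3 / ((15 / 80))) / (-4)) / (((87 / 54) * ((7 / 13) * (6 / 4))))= -1076954089829719779314806393289 / 7722928506237091840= -139448926525.73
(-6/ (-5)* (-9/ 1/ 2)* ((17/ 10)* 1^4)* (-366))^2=7055496009/ 625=11288793.61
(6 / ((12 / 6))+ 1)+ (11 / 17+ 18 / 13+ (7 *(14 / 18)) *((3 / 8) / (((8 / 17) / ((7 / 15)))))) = 5127691 / 636480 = 8.06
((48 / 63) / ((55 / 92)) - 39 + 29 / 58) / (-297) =85991 / 686070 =0.13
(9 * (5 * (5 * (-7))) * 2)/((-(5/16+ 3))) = 50400/53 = 950.94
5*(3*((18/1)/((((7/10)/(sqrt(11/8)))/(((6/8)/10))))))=405*sqrt(22)/56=33.92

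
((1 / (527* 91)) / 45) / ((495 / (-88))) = -0.00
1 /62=0.02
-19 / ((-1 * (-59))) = -19 / 59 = -0.32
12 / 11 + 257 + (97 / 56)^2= 9006603 / 34496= 261.09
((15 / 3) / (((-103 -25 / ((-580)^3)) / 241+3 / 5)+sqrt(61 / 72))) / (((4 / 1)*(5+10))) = -457993782173611440 / 26026352065669583351+221106773164806400*sqrt(122) / 26026352065669583351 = 0.08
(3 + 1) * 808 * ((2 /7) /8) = 808 /7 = 115.43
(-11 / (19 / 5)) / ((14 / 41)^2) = -92455 / 3724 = -24.83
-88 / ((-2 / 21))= 924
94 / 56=47 / 28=1.68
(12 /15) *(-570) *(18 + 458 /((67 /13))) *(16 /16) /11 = -3264960 /737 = -4430.07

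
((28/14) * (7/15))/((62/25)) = 35/93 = 0.38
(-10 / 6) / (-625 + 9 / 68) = 340 / 127473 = 0.00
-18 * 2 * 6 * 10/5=-432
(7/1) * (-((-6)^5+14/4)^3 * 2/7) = 3756403003625/4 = 939100750906.25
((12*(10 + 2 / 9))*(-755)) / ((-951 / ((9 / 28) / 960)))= 3473 / 106512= 0.03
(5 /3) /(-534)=-5 /1602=-0.00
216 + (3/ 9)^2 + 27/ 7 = 219.97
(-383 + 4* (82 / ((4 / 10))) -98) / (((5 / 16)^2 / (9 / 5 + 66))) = 29419776 / 125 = 235358.21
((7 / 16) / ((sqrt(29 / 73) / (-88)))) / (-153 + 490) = -77 * sqrt(2117) / 19546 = -0.18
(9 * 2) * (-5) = -90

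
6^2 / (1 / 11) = 396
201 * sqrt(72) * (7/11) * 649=498078 * sqrt(2)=704388.66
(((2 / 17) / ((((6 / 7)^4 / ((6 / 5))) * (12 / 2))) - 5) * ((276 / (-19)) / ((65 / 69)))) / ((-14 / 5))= -144416471 / 5290740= -27.30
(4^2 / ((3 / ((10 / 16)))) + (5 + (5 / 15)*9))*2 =68 / 3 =22.67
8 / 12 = 2 / 3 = 0.67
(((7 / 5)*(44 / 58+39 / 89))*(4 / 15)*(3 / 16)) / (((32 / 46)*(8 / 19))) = 9449251 / 33036800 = 0.29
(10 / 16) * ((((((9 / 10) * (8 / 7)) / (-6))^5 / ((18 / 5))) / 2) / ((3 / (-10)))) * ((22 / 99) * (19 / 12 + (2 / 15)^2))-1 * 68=-6428676059 / 94539375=-68.00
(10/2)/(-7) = -5/7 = -0.71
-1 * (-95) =95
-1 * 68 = -68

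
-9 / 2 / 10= -9 / 20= -0.45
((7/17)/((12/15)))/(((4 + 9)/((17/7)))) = 5/52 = 0.10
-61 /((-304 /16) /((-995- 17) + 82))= -56730 /19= -2985.79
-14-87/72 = -365/24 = -15.21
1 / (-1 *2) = -1 / 2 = -0.50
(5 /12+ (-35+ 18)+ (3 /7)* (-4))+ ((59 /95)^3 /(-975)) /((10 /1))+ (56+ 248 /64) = 9731736358763 /234063375000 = 41.58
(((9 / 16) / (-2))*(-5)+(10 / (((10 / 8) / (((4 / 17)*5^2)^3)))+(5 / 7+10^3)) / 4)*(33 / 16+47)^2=446684319065875 / 281731072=1585498.95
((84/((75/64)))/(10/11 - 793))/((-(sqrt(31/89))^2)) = 1754368/6752575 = 0.26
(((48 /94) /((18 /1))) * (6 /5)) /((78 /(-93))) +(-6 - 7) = -39839 /3055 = -13.04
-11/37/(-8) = 11/296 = 0.04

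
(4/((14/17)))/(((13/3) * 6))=17/91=0.19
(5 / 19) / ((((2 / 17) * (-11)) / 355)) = -30175 / 418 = -72.19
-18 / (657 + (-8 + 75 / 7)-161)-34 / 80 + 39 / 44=0.43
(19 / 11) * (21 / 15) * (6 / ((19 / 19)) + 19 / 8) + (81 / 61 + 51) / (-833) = 64484309 / 3193960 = 20.19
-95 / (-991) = 95 / 991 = 0.10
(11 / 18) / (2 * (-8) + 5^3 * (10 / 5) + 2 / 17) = 187 / 71640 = 0.00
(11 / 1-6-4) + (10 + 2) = 13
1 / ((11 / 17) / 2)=34 / 11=3.09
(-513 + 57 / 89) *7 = -319200 / 89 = -3586.52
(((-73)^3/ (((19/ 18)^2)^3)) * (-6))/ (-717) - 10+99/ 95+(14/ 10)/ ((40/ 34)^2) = -53104031352710543/ 22487931118000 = -2361.45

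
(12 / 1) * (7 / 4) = 21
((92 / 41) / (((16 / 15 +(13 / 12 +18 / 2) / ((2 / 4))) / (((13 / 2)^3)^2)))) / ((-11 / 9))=-1152864765 / 176792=-6521.02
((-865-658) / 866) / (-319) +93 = 25693145 / 276254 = 93.01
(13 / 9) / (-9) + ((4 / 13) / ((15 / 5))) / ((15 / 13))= -29 / 405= -0.07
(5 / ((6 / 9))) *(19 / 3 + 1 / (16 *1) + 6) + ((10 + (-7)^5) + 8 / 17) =-9086737 / 544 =-16703.56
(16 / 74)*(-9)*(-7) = 504 / 37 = 13.62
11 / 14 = 0.79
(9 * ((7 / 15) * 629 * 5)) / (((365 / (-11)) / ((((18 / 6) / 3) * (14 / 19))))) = -2034186 / 6935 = -293.32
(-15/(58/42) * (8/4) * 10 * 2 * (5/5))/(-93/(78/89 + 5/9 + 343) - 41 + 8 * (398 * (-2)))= 3476214000/51279351587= 0.07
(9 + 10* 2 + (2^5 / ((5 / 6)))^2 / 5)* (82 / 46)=1660049 / 2875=577.41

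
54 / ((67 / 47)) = 2538 / 67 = 37.88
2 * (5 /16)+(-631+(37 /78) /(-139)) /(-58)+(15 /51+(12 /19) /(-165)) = 11.79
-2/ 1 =-2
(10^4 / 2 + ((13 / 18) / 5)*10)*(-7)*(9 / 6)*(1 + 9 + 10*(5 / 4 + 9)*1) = -23631825 / 4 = -5907956.25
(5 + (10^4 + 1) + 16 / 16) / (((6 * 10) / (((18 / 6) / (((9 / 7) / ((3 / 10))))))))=70049 / 600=116.75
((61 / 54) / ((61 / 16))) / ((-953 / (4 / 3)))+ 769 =59361385 / 77193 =769.00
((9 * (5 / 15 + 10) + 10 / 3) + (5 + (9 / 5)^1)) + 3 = 1592 / 15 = 106.13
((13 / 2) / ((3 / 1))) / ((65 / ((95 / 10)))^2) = 361 / 7800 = 0.05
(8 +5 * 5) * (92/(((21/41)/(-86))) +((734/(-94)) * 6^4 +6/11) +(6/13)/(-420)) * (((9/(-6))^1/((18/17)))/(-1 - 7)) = -613442398507/4105920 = -149404.37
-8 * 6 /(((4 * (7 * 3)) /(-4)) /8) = 128 /7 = 18.29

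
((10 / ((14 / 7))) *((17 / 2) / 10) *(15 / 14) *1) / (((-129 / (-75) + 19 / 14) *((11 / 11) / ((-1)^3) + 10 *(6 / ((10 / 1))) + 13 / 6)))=6375 / 30874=0.21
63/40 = 1.58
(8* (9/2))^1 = 36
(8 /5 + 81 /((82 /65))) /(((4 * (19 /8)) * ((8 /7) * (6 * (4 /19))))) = 188867 /39360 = 4.80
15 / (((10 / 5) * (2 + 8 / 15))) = 225 / 76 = 2.96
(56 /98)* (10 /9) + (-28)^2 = 49432 /63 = 784.63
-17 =-17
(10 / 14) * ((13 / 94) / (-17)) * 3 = -195 / 11186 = -0.02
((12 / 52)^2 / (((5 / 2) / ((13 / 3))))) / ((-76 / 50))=-15 / 247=-0.06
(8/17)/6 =4/51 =0.08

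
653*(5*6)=19590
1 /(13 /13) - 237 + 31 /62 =-471 /2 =-235.50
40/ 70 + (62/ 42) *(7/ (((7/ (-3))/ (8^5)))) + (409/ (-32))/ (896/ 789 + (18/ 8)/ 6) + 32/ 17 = -658656855579/ 4538660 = -145121.44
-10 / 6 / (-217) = 5 / 651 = 0.01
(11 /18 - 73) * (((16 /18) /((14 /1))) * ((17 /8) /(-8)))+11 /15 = 177283 /90720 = 1.95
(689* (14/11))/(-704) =-4823/3872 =-1.25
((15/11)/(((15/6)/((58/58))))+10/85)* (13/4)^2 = 5239/748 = 7.00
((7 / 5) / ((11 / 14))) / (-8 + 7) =-98 / 55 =-1.78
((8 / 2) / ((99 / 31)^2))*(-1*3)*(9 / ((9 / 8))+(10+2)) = -76880 / 3267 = -23.53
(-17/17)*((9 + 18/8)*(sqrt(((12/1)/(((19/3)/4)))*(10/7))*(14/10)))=-27*sqrt(1330)/19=-51.82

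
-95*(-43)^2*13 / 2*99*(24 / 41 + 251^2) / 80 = -89016509096.65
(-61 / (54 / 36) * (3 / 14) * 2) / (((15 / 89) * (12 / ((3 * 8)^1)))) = -21716 / 105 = -206.82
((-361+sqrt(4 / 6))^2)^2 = (1083 - sqrt(6))^4 / 81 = 16830432335.50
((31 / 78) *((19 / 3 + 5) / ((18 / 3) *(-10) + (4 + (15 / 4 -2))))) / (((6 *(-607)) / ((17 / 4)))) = 289 / 2982798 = 0.00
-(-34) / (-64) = -17 / 32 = -0.53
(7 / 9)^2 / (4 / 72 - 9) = -14 / 207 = -0.07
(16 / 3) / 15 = 16 / 45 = 0.36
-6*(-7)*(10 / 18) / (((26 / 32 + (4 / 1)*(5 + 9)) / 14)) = 15680 / 2727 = 5.75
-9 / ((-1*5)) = 9 / 5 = 1.80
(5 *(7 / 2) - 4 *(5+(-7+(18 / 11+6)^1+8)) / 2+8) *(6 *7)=-819 / 11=-74.45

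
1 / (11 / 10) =10 / 11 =0.91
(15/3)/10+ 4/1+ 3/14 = 33/7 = 4.71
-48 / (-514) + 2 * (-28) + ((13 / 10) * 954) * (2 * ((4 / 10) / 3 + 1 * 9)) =145194806 / 6425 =22598.41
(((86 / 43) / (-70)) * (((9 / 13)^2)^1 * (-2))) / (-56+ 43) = -162 / 76895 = -0.00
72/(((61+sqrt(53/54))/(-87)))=-20633616/200881+18792 * sqrt(318)/200881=-101.05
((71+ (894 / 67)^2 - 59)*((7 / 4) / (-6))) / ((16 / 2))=-124411 / 17956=-6.93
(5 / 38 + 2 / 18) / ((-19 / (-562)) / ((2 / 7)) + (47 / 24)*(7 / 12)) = 373168 / 1938475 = 0.19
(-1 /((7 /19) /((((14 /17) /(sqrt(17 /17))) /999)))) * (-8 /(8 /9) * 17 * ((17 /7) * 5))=3230 /777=4.16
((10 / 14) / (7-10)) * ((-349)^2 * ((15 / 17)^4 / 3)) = -3425653125 / 584647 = -5859.35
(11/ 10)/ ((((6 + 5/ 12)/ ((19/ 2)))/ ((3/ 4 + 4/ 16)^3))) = 57/ 35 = 1.63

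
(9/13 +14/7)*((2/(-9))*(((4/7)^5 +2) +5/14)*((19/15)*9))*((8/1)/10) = -6177356/468195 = -13.19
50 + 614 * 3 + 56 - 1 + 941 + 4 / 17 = 49100 / 17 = 2888.24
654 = 654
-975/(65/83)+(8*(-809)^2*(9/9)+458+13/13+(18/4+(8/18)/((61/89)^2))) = 350634347405/66978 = 5235067.45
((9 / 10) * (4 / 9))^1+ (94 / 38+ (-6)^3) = -20247 / 95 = -213.13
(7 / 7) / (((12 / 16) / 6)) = 8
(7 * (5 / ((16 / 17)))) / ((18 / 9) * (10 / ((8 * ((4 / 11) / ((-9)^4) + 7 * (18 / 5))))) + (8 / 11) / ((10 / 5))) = 29758694735 / 370382212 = 80.35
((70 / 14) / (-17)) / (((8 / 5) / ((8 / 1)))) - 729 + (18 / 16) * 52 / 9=-24615 / 34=-723.97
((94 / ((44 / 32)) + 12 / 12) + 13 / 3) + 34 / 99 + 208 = 27922 / 99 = 282.04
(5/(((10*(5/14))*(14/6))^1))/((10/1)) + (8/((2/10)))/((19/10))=20057/950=21.11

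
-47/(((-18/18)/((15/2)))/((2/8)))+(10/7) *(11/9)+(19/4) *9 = 66841/504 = 132.62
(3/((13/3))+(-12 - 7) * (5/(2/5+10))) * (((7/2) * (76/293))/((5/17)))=-992579/38090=-26.06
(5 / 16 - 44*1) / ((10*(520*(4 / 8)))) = -699 / 41600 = -0.02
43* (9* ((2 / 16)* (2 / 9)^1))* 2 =43 / 2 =21.50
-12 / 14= -6 / 7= -0.86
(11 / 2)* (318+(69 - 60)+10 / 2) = 1826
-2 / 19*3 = -6 / 19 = -0.32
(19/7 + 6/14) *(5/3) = 110/21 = 5.24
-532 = -532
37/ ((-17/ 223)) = -8251/ 17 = -485.35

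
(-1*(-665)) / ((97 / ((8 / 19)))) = 280 / 97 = 2.89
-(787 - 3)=-784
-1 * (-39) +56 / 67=2669 / 67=39.84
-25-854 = -879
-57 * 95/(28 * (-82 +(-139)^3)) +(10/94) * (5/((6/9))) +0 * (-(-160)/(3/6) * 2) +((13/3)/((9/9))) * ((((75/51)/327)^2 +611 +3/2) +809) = 2018614439769445364347/327663565642266588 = 6160.63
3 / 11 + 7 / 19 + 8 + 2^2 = 2642 / 209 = 12.64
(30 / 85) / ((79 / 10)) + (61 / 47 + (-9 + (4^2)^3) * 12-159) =3085754828 / 63121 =48886.34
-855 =-855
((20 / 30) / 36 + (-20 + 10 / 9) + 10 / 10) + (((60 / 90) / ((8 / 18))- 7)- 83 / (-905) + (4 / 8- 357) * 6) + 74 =-51027089 / 24435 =-2088.28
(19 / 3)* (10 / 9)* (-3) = -190 / 9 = -21.11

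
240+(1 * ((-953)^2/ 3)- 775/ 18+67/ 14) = 19085098/ 63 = 302938.06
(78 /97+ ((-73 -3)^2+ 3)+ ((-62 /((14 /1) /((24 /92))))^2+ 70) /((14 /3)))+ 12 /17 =1734137537018 /299206103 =5795.80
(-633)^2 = 400689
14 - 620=-606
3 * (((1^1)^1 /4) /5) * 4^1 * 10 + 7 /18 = 115 /18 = 6.39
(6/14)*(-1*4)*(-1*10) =120/7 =17.14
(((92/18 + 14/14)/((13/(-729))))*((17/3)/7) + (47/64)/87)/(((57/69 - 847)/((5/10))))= 3232877309/19722323712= 0.16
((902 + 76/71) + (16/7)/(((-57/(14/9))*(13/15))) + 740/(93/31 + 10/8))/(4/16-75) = -11560303592/802265139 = -14.41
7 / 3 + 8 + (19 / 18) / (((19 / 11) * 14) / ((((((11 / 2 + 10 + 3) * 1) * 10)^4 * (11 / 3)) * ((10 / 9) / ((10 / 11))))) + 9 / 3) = 899582053777727 / 84189654950526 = 10.69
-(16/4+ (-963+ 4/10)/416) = -3507/2080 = -1.69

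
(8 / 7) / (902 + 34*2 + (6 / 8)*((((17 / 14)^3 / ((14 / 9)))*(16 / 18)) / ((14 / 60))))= 76832 / 65432245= 0.00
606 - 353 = 253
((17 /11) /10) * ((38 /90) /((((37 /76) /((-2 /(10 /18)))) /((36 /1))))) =-883728 /50875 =-17.37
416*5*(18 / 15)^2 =14976 / 5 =2995.20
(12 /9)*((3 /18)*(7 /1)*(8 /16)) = 7 /9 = 0.78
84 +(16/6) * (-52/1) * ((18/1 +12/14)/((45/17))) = -284708/315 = -903.83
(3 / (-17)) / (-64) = 3 / 1088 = 0.00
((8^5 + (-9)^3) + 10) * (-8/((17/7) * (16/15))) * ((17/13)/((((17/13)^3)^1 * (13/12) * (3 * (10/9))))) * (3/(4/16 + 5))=-44996796/4913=-9158.72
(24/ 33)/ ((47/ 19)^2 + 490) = 2888/ 1970089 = 0.00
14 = 14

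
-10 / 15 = -2 / 3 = -0.67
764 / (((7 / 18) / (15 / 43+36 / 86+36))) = 21741912 / 301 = 72232.27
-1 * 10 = -10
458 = 458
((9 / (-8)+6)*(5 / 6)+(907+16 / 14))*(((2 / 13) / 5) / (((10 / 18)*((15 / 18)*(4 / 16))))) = 212193 / 875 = 242.51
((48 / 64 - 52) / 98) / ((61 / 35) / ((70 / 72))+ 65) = -5125 / 654568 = -0.01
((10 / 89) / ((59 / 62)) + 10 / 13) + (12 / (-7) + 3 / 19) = -6074631 / 9078979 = -0.67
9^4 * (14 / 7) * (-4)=-52488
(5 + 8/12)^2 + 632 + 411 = 9676/9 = 1075.11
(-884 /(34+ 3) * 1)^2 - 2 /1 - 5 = 771873 /1369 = 563.82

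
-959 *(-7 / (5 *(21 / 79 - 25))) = -530327 / 9770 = -54.28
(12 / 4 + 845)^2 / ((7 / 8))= 5752832 / 7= 821833.14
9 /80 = 0.11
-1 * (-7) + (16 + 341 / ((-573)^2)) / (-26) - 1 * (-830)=7139842093 / 8536554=836.38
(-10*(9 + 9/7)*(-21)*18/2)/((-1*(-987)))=6480/329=19.70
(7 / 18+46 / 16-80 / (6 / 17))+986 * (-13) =-938981 / 72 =-13041.40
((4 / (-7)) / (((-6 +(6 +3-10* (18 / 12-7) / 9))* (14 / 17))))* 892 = -136476 / 2009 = -67.93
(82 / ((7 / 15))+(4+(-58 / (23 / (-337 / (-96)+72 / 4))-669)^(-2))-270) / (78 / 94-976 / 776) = 1836936221923860040 / 8706883350091297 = 210.98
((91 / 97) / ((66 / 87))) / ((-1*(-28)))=377 / 8536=0.04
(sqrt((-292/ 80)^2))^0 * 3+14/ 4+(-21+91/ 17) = -311/ 34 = -9.15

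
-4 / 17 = -0.24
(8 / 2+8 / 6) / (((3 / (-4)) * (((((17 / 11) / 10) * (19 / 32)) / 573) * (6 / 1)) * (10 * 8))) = -92.51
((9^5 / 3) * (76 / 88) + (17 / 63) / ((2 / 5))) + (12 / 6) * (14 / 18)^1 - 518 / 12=23503813 / 1386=16958.02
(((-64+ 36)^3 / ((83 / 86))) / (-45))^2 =3564060688384 / 13950225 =255484.10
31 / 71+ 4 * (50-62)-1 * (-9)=-2738 / 71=-38.56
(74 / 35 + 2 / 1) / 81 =16 / 315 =0.05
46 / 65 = 0.71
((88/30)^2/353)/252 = 484/5003775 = 0.00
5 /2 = 2.50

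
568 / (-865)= -568 / 865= -0.66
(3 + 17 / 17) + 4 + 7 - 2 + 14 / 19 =261 / 19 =13.74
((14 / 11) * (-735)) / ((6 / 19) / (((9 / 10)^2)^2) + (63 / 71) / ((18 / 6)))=-30358206270 / 25218743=-1203.80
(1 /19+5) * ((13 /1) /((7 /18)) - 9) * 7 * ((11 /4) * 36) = 85536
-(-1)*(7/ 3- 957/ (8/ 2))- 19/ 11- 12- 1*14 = -34933/ 132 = -264.64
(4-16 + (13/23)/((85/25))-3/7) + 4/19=-626730/52003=-12.05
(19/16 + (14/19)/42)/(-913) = -1099/832656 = -0.00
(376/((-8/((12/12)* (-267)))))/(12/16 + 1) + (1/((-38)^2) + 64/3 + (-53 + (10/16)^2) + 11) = 3469347877/485184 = 7150.58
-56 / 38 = -1.47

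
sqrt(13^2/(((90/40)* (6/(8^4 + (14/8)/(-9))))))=13* sqrt(884694)/54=226.44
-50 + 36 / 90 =-49.60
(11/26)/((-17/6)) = -33/221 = -0.15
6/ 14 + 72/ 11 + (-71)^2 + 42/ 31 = 5049.33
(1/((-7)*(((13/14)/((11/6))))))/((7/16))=-176/273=-0.64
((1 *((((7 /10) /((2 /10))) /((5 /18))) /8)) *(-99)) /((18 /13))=-9009 /80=-112.61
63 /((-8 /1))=-63 /8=-7.88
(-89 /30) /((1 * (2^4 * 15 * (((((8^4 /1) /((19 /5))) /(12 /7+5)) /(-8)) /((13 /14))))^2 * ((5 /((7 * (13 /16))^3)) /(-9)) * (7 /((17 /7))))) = 447979981345741 /35356170780672000000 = 0.00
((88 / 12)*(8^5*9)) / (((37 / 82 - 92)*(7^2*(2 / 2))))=-177340416 / 367843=-482.11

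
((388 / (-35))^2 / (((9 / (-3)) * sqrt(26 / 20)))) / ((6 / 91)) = -75272 * sqrt(130) / 1575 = -544.91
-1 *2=-2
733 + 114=847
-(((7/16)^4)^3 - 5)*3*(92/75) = 32369303972119817/1759218604441600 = 18.40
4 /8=1 /2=0.50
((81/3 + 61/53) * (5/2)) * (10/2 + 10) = 1055.66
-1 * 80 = -80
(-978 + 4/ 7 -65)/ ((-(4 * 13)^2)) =7297/ 18928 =0.39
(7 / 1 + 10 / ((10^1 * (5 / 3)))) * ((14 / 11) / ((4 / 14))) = 1862 / 55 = 33.85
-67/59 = -1.14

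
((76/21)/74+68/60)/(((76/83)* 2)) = 127073/196840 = 0.65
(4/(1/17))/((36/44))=748/9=83.11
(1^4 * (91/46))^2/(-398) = -8281/842168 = -0.01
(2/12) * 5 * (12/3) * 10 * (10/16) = 125/6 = 20.83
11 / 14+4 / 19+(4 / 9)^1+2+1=10631 / 2394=4.44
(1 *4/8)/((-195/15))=-1/26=-0.04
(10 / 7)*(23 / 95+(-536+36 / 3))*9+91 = -883523 / 133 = -6643.03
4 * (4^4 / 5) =1024 / 5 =204.80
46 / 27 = 1.70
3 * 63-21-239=-71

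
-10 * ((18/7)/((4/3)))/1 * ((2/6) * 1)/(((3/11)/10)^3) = -6655000/21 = -316904.76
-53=-53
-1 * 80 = -80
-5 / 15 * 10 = -10 / 3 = -3.33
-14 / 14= -1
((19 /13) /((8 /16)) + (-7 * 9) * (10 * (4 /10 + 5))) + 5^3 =-3274.08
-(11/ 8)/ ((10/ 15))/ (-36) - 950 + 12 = -180085/ 192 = -937.94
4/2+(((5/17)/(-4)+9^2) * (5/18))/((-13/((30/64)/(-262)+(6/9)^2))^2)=2386210397847947/1177756963209216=2.03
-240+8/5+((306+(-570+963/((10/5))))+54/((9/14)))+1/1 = 641/10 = 64.10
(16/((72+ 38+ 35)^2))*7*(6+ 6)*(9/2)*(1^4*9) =54432/21025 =2.59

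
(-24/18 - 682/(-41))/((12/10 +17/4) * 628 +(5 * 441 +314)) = 4705/1827042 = 0.00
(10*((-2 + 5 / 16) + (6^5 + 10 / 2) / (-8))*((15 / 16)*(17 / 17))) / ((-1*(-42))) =-55675 / 256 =-217.48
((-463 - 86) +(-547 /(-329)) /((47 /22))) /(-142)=8477153 /2195746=3.86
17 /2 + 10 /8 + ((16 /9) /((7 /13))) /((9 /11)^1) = 31265 /2268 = 13.79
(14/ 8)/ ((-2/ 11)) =-77/ 8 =-9.62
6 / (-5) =-6 / 5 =-1.20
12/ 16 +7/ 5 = 43/ 20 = 2.15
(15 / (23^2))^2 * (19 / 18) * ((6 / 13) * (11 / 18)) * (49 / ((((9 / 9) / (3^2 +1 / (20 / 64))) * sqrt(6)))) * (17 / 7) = 7585655 * sqrt(6) / 130965588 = 0.14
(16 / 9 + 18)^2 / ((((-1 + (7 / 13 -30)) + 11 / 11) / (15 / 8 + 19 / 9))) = -29553251 / 558414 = -52.92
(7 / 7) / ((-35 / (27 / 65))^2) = 729 / 5175625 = 0.00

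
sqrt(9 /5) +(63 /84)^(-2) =3* sqrt(5) /5 +16 /9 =3.12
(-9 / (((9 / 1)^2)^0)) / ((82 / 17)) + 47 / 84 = -4499 / 3444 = -1.31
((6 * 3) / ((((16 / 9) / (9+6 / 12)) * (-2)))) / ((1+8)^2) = -19 / 32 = -0.59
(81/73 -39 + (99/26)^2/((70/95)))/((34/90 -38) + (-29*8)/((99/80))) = 2076267105/25659676952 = 0.08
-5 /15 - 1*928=-2785 /3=-928.33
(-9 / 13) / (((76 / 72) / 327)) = -52974 / 247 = -214.47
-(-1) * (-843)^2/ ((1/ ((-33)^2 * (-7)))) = -5417277327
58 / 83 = 0.70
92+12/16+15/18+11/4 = 289/3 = 96.33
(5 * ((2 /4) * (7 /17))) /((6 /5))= 0.86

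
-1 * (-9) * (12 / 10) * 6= 324 / 5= 64.80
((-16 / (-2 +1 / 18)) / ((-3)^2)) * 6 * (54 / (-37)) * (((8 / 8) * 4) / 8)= -5184 / 1295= -4.00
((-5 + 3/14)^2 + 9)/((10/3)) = 18759/1960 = 9.57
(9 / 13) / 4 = 9 / 52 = 0.17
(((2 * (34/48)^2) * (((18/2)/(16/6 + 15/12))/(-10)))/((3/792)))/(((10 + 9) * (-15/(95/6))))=3.38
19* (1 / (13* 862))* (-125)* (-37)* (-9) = -70.58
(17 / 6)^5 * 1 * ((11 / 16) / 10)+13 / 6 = 14.72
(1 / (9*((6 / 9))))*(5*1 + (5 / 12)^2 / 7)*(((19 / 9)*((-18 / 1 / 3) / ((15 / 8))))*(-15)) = 84.86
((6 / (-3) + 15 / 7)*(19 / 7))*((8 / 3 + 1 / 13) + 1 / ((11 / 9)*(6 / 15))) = 11153 / 6006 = 1.86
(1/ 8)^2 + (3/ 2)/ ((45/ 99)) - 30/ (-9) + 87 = 89903/ 960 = 93.65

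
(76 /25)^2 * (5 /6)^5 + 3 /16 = 15169 /3888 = 3.90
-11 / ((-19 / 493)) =285.42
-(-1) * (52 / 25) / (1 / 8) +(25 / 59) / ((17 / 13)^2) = 7198841 / 426275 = 16.89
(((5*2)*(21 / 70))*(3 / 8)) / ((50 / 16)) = 9 / 25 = 0.36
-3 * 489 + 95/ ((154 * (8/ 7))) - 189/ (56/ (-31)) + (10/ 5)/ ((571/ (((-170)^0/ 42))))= -2874038677/ 2110416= -1361.84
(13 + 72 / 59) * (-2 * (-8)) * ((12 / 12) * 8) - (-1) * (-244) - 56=89692 / 59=1520.20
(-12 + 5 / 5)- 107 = -118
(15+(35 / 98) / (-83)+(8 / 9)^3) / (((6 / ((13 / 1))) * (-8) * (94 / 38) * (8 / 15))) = -16422744715 / 5096141568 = -3.22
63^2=3969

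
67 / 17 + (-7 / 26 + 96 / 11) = 60285 / 4862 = 12.40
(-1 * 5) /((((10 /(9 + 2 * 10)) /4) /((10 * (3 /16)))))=-435 /4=-108.75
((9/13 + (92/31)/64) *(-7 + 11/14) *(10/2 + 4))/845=-3729429/76279840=-0.05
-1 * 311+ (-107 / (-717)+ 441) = 93317 / 717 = 130.15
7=7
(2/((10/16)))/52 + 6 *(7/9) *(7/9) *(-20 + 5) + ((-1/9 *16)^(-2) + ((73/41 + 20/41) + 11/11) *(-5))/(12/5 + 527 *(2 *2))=-54.39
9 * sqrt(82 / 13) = 9 * sqrt(1066) / 13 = 22.60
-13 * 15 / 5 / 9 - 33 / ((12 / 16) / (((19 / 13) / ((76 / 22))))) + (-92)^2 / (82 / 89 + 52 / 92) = 672983027 / 118677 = 5670.71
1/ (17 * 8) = 1/ 136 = 0.01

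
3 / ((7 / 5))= 15 / 7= 2.14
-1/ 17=-0.06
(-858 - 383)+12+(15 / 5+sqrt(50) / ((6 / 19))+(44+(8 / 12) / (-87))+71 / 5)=-1523989 / 1305+95 * sqrt(2) / 6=-1145.42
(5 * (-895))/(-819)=4475/819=5.46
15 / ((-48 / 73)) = -365 / 16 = -22.81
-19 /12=-1.58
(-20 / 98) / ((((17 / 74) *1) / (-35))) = 3700 / 119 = 31.09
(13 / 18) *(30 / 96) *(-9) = -65 / 32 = -2.03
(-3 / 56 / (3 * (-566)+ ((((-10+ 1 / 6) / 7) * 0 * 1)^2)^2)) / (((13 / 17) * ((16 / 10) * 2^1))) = 0.00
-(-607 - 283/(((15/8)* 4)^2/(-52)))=345.38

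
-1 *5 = -5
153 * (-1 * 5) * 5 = -3825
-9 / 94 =-0.10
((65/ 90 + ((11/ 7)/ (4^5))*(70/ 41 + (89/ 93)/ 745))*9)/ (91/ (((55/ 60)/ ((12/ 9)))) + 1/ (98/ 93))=3409398346739/ 69672564400640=0.05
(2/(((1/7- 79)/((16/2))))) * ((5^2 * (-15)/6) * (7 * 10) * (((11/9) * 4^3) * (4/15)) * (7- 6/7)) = 211904000/1863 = 113743.42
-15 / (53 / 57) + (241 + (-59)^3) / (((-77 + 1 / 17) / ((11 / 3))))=9310861 / 954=9759.81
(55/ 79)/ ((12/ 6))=55/ 158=0.35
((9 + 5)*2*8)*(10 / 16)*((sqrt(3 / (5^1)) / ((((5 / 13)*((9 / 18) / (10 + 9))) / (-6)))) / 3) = -27664*sqrt(15) / 5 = -21428.44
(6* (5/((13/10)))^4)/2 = 18750000/28561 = 656.49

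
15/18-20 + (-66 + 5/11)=-5591/66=-84.71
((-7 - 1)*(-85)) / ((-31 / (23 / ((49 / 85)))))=-1329400 / 1519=-875.18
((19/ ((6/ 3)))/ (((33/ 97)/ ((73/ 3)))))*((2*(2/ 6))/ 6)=134539/ 1782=75.50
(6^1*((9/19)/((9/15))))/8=45/76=0.59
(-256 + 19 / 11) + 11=-2676 / 11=-243.27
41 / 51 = 0.80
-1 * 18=-18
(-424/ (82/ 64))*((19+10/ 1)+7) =-488448/ 41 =-11913.37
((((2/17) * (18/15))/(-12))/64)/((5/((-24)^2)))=-9/425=-0.02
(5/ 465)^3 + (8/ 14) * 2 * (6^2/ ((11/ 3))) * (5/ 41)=3474825397/ 2539355049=1.37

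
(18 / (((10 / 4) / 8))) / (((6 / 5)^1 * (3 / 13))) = 208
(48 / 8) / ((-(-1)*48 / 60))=15 / 2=7.50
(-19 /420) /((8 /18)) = -57 /560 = -0.10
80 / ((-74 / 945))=-37800 / 37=-1021.62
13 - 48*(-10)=493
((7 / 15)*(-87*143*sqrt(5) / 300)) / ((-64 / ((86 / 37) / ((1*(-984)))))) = -1248247*sqrt(5) / 1747584000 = -0.00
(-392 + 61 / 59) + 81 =-18288 / 59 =-309.97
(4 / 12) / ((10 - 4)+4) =1 / 30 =0.03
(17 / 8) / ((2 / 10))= 85 / 8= 10.62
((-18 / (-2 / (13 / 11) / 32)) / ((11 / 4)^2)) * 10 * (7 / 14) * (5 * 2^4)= 23961600 / 1331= 18002.70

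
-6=-6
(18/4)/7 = 9/14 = 0.64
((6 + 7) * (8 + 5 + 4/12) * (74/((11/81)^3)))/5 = 1363323312/1331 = 1024284.98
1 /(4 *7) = 1 /28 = 0.04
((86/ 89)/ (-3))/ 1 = -86/ 267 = -0.32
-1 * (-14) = 14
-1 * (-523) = 523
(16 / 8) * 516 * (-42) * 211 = -9145584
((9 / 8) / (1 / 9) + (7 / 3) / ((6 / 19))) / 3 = 1261 / 216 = 5.84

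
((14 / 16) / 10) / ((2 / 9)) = 63 / 160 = 0.39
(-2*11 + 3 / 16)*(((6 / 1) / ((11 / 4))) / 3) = -349 / 22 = -15.86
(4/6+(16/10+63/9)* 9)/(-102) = -0.77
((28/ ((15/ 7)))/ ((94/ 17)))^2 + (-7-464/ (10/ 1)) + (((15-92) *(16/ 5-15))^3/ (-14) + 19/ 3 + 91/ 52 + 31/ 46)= -12249730779336491/ 228631500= -53578491.06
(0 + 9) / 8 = 9 / 8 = 1.12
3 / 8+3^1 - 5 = -13 / 8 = -1.62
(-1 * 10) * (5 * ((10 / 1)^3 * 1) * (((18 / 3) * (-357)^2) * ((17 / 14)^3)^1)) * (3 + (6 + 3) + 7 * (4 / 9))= -7241270700000 / 7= -1034467242857.14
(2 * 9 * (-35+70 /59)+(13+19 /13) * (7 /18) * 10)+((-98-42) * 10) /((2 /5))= -27973750 /6903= -4052.40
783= 783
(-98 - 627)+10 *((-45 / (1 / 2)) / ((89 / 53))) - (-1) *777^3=41749559312 / 89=469096172.04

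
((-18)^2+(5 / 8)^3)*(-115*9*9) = -1546411095 / 512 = -3020334.17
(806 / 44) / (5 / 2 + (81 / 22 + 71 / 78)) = 15717 / 6085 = 2.58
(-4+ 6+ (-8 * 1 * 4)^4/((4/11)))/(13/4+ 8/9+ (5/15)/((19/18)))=1972372824/3047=647316.32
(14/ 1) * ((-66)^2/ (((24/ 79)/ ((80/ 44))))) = 364980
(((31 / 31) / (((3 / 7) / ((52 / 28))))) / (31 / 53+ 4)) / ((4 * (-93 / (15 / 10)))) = -689 / 180792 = -0.00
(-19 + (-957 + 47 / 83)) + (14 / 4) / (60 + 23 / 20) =-99009493 / 101509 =-975.38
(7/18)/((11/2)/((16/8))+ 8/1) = 14/387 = 0.04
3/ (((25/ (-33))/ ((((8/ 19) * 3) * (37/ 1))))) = -87912/ 475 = -185.08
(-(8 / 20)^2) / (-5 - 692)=0.00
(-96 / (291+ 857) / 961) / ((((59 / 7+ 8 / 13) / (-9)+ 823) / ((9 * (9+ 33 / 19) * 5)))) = -12888720 / 251990395733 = -0.00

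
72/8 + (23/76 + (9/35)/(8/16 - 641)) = 10565659/1135820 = 9.30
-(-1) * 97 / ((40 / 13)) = 1261 / 40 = 31.52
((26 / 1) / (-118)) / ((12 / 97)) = -1261 / 708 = -1.78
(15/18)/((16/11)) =55/96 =0.57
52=52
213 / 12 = 71 / 4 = 17.75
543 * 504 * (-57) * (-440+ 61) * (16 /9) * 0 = 0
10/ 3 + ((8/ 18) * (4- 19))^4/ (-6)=-79190/ 243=-325.88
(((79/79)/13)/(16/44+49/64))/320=11/51675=0.00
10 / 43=0.23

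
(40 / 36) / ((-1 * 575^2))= -2 / 595125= -0.00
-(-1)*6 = 6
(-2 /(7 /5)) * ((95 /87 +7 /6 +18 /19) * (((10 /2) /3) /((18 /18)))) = -88325 /11571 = -7.63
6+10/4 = 17/2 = 8.50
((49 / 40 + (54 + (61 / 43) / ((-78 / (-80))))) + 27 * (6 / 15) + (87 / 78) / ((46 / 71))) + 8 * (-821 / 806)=2920029431 / 47828040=61.05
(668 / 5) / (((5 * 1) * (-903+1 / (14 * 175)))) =-65464 / 2212349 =-0.03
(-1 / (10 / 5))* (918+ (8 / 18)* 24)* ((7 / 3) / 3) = -9751 / 27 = -361.15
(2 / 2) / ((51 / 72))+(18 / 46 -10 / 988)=346315 / 193154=1.79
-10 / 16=-5 / 8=-0.62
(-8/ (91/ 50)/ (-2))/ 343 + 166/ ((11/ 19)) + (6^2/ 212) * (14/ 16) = 41763583457/ 145577432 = 286.88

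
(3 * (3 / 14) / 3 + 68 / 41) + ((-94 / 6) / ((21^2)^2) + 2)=185280973 / 47842326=3.87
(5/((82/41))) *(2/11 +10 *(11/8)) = 3065/88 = 34.83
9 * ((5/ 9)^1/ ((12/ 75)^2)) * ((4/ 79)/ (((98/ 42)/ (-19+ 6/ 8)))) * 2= -684375/ 4424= -154.70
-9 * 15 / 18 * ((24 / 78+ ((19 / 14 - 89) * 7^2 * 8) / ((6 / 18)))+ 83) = 20082015 / 26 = 772385.19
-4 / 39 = -0.10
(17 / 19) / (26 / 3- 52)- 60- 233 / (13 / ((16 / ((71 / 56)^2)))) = -2968624811 / 12451270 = -238.42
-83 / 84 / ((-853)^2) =-83 / 61119156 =-0.00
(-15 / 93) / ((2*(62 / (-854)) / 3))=6405 / 1922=3.33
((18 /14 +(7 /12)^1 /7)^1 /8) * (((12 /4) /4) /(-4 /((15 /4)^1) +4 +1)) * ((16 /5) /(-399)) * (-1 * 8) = 115 /54929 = 0.00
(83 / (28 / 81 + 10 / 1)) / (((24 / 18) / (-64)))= -161352 / 419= -385.09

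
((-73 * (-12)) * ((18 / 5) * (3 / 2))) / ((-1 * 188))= -5913 / 235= -25.16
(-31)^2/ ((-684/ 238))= -114359/ 342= -334.38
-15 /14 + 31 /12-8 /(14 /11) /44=115 /84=1.37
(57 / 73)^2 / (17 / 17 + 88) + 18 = 8540307 / 474281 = 18.01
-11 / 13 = -0.85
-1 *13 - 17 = -30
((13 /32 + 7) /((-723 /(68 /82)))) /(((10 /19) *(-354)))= 25517 /559659840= 0.00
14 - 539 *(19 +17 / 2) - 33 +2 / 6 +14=-88963 / 6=-14827.17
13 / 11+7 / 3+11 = 479 / 33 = 14.52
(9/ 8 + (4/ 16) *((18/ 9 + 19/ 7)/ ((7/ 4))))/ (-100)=-141/ 7840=-0.02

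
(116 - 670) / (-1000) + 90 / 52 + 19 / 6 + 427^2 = 3555521803 / 19500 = 182334.45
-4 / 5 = -0.80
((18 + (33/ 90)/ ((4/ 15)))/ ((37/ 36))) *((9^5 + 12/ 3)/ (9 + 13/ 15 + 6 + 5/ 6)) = 411894675/ 6179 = 66660.41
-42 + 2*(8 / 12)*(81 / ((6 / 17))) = 264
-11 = -11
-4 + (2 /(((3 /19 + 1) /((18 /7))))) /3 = -194 /77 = -2.52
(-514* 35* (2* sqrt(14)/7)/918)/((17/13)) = -33410* sqrt(14)/7803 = -16.02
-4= -4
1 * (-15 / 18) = -5 / 6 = -0.83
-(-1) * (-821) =-821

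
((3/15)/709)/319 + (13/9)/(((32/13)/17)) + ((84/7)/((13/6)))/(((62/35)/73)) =31265945876509/131251554720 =238.21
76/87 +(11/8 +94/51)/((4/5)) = 77243/15776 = 4.90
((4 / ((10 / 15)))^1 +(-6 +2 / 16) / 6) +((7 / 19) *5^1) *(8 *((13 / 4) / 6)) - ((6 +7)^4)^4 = -202286649191686667711 / 304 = -665416609183179828.00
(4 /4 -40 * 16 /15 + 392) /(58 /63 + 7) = 22071 /499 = 44.23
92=92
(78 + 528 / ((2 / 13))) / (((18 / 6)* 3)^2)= 130 / 3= 43.33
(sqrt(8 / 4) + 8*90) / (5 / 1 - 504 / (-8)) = sqrt(2) / 68 + 180 / 17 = 10.61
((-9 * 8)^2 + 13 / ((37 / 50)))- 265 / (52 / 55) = 9468541 / 1924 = 4921.28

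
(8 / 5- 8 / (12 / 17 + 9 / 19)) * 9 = -29616 / 635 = -46.64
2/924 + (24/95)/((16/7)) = 2473/21945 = 0.11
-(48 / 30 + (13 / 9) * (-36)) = 252 / 5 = 50.40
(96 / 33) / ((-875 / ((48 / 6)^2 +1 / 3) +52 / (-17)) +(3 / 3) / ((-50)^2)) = -262480000 / 1503141409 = -0.17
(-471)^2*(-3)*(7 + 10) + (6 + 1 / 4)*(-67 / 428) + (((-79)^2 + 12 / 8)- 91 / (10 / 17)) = -96794803767 / 8560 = -11307804.18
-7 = -7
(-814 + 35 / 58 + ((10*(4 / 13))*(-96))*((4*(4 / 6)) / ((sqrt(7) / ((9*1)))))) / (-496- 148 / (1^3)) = 47177 / 37352 + 23040*sqrt(7) / 14651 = 5.42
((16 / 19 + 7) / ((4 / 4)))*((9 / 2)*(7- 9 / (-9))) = 5364 / 19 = 282.32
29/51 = 0.57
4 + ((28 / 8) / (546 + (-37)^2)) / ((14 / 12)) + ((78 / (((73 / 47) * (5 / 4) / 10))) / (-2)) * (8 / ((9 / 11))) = -822047563 / 419385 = -1960.13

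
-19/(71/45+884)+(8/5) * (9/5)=2847897/996275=2.86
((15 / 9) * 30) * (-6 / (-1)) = 300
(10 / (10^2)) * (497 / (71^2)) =7 / 710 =0.01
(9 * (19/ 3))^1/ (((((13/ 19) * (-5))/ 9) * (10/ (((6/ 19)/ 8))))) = -1539/ 2600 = -0.59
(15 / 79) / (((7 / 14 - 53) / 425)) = -850 / 553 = -1.54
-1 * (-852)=852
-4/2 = -2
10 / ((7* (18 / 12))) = 20 / 21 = 0.95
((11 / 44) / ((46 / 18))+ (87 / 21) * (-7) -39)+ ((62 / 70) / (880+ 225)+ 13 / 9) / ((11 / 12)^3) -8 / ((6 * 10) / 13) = -962688165077 / 14207493300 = -67.76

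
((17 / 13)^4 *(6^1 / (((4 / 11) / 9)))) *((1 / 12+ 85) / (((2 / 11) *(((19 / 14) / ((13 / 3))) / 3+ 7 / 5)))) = 135080.87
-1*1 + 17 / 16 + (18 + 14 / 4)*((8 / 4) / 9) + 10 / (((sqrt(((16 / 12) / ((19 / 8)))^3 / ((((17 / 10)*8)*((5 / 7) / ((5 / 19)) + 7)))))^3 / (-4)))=697 / 144 - 51861632913*sqrt(3990) / 4014080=-816101.24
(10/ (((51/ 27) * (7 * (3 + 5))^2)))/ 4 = 45/ 106624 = 0.00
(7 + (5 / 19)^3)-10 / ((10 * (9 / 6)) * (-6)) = 440101 / 61731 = 7.13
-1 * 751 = -751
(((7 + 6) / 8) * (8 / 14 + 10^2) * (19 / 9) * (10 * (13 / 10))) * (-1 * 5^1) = -1412840 / 63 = -22426.03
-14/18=-7/9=-0.78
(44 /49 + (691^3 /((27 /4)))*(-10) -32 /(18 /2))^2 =238924531620559244.75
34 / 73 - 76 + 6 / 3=-5368 / 73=-73.53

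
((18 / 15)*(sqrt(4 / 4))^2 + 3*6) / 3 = 32 / 5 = 6.40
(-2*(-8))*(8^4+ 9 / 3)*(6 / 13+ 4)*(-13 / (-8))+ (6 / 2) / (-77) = 36612265 / 77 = 475483.96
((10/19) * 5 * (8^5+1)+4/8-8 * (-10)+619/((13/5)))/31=42757077/15314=2792.03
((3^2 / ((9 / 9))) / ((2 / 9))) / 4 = 81 / 8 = 10.12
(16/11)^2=256/121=2.12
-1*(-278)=278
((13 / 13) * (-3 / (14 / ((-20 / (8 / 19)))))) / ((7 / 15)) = 4275 / 196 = 21.81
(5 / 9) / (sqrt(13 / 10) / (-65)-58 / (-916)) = 2622050 * sqrt(130) / 11355687 + 107916250 / 11355687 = 12.14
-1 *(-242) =242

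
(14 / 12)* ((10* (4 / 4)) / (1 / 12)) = 140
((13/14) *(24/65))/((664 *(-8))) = -3/46480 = -0.00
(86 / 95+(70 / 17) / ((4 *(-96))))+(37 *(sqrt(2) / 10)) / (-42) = 277379 / 310080 - 37 *sqrt(2) / 420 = 0.77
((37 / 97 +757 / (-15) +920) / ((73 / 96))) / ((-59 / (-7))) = 283522624 / 2088895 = 135.73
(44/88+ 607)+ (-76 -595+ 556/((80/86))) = 2671/5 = 534.20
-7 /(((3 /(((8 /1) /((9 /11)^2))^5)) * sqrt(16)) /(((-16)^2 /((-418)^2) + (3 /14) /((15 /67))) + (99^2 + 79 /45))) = -236878252991489899311104 /169928437782735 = -1393988293.44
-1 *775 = -775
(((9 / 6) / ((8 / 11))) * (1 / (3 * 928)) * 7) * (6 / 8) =231 / 59392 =0.00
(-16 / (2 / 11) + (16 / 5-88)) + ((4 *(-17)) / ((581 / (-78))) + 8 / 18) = -4267556 / 26145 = -163.23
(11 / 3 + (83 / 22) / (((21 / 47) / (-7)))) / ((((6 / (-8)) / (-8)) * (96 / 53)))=-193927 / 594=-326.48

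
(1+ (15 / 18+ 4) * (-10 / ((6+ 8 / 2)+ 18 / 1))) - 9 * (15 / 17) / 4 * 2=-4.70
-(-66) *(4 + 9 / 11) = 318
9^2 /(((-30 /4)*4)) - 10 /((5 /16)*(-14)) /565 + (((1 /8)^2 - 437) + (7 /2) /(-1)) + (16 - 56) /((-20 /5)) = -21929321 /50624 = -433.18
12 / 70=6 / 35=0.17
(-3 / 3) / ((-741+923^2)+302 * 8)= -1 / 853604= -0.00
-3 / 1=-3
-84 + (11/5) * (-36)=-816/5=-163.20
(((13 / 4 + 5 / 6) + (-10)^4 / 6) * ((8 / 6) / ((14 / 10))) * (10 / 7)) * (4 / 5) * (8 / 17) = 2138560 / 2499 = 855.77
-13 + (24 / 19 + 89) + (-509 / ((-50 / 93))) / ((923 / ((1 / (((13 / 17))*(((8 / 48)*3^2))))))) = 445459917 / 5699525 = 78.16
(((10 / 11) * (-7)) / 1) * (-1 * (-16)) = -1120 / 11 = -101.82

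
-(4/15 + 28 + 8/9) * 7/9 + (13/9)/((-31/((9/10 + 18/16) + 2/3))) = -2290229/100440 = -22.80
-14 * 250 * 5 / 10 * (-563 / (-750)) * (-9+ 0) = 11823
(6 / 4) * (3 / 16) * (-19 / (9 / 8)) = -4.75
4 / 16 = 1 / 4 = 0.25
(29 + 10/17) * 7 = 3521/17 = 207.12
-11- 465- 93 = -569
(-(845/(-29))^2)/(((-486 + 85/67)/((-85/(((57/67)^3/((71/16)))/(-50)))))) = 2170850479454271875/40465643874408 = 53646.75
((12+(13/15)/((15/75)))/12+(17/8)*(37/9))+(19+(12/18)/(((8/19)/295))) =35725/72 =496.18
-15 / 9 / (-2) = 5 / 6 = 0.83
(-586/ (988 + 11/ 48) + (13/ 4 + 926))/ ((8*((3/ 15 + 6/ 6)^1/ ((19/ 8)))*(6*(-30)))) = -1115954759/ 874321920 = -1.28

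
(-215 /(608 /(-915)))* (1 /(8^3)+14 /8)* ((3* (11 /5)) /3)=388217115 /311296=1247.10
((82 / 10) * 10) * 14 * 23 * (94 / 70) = 177284 / 5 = 35456.80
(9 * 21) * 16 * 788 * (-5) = -11914560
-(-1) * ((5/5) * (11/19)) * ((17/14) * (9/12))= 561/1064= 0.53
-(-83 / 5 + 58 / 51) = 3943 / 255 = 15.46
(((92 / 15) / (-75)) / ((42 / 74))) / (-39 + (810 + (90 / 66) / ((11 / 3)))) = -102971 / 551265750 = -0.00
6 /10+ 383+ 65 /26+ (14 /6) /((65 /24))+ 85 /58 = 146437 /377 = 388.43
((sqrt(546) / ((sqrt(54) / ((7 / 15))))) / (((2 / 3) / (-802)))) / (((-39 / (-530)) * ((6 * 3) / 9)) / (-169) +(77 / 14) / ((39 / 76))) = -276289 * sqrt(91) / 15823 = -166.57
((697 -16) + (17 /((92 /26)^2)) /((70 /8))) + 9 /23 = 12618833 /18515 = 681.55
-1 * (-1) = 1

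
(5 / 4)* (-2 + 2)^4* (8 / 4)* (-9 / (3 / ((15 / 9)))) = 0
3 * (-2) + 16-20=-10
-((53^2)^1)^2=-7890481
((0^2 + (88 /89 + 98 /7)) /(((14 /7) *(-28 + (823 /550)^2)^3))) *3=-18462987296875000000 /14038728500707175922093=-0.00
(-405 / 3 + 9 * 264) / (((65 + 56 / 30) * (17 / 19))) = 638685 / 17051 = 37.46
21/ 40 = 0.52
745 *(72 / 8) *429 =2876445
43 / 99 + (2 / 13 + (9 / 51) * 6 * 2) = 59201 / 21879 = 2.71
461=461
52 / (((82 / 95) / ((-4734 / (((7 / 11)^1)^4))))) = -171196920180 / 98441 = -1739081.48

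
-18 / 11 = -1.64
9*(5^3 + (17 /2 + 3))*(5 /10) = 2457 /4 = 614.25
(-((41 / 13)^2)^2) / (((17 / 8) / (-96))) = 2170184448 / 485537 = 4469.66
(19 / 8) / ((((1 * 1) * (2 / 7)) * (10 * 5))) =133 / 800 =0.17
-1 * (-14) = 14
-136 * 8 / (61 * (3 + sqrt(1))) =-272 / 61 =-4.46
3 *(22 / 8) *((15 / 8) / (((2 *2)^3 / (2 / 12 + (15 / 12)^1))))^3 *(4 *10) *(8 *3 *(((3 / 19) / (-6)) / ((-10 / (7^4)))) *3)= 437930695125 / 40802189312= 10.73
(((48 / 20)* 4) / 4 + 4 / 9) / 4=32 / 45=0.71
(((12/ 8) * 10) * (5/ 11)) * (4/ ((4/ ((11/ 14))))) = 75/ 14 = 5.36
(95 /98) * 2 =95 /49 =1.94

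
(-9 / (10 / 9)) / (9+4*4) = -81 / 250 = -0.32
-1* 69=-69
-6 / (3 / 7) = -14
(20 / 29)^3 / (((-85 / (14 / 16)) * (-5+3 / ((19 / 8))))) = 26600 / 29437523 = 0.00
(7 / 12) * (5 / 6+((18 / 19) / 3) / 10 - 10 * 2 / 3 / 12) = 3703 / 20520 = 0.18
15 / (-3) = -5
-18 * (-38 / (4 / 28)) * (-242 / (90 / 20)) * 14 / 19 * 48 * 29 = -264101376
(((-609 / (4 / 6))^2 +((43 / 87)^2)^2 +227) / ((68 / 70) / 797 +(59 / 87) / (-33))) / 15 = -2878584.73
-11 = -11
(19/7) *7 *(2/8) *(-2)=-19/2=-9.50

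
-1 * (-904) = 904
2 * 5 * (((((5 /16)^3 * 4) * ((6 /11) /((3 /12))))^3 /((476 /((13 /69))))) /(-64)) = -1142578125 /977896139128832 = -0.00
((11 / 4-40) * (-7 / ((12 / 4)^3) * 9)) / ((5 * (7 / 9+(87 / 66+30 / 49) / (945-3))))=264785367 / 11878435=22.29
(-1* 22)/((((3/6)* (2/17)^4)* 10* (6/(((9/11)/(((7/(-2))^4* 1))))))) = -250563/12005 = -20.87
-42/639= -14/213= -0.07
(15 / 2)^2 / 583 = 225 / 2332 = 0.10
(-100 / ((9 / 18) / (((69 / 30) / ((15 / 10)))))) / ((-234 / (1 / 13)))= 460 / 4563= 0.10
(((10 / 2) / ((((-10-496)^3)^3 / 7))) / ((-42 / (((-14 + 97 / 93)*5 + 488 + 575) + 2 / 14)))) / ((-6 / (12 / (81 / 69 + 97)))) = -3249655 / 416920256628502362433614056448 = -0.00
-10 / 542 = -5 / 271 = -0.02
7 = 7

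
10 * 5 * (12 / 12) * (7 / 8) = 175 / 4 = 43.75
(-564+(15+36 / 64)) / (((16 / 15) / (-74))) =4870125 / 128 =38047.85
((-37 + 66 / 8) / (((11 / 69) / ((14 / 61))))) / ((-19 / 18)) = 499905 / 12749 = 39.21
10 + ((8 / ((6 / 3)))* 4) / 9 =106 / 9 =11.78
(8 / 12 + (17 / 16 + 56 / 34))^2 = 7590025 / 665856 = 11.40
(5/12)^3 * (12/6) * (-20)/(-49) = 625/10584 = 0.06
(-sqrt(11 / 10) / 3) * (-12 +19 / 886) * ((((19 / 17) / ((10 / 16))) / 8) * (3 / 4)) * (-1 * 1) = -201647 * sqrt(110) / 3012400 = -0.70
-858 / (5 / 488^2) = -204327552 / 5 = -40865510.40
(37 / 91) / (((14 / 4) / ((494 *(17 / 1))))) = 47804 / 49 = 975.59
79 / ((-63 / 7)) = -79 / 9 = -8.78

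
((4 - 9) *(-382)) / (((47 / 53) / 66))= 6681180 / 47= 142152.77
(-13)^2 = 169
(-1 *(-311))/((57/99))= 10263/19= 540.16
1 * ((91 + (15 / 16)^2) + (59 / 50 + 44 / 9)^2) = 1668085729 / 12960000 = 128.71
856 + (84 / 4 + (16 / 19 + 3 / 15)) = 83414 / 95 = 878.04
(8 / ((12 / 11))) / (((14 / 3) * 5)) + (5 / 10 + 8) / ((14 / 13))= 1149 / 140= 8.21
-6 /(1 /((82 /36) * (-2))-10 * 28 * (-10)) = -246 /114791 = -0.00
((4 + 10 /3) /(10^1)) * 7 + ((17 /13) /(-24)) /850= 26693 /5200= 5.13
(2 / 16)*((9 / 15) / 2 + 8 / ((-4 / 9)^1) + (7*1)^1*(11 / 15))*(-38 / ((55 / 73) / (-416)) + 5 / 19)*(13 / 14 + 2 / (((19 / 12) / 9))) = -405295.29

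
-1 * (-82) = 82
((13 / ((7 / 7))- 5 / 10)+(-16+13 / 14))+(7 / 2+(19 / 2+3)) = 94 / 7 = 13.43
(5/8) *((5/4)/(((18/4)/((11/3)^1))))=275/432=0.64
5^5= 3125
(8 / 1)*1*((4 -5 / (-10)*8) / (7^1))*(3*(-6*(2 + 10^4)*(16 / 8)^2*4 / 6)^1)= -30726144 / 7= -4389449.14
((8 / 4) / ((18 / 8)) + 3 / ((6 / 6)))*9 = 35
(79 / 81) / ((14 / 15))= 395 / 378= 1.04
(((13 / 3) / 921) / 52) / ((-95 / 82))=-41 / 524970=-0.00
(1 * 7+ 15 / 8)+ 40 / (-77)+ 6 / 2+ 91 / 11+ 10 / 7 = 1853 / 88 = 21.06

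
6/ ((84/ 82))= 41/ 7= 5.86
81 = 81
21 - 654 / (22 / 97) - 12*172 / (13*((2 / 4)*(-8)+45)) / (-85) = -1426541136 / 498355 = -2862.50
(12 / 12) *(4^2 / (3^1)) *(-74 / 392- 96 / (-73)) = 64460 / 10731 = 6.01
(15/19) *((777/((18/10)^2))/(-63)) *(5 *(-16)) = 370000/1539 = 240.42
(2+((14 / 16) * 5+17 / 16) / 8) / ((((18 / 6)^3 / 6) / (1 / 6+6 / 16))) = 4459 / 13824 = 0.32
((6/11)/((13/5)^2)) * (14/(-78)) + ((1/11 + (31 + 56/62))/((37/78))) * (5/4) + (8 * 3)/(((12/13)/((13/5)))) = 21052219437/138597745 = 151.89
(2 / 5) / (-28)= -0.01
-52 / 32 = -13 / 8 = -1.62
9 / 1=9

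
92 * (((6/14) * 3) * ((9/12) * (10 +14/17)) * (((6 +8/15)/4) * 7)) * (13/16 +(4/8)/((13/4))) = 46891089/4420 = 10608.84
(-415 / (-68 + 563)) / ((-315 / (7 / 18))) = 83 / 80190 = 0.00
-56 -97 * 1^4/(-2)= -15/2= -7.50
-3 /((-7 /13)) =39 /7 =5.57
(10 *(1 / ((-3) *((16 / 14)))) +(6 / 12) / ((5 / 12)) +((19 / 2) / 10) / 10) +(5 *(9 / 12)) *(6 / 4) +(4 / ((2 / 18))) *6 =66001 / 300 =220.00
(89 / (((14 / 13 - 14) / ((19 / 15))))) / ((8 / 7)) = -21983 / 2880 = -7.63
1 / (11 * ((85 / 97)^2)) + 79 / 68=406961 / 317900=1.28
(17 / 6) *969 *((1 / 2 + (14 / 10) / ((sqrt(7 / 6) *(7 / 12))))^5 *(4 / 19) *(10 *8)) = 3803142029 / 1225 + 125854143096 *sqrt(42) / 214375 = 6909284.77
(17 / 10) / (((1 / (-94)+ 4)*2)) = 799 / 3750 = 0.21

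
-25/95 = -5/19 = -0.26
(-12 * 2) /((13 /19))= -456 /13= -35.08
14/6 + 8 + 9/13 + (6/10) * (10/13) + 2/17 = 11.60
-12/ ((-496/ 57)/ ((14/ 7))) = 171/ 62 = 2.76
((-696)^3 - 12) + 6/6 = -337153547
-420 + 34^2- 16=720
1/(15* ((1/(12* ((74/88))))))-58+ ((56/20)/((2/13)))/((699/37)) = -433382/7689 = -56.36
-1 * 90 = -90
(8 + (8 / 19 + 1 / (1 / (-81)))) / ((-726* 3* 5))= 1379 / 206910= 0.01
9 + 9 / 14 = 135 / 14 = 9.64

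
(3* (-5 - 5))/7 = -30/7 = -4.29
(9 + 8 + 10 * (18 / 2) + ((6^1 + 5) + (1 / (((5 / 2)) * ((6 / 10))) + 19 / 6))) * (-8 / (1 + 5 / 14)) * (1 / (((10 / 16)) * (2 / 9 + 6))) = -184.67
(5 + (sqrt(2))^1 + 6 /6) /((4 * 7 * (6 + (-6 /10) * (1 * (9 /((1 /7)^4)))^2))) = -5 /6537284194-5 * sqrt(2) /39223705164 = -0.00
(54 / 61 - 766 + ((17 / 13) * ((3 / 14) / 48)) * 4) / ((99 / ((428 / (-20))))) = 403939017 / 2442440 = 165.38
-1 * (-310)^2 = -96100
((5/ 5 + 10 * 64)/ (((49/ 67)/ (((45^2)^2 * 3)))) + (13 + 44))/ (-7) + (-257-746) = -528328972447/ 343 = -1540317703.93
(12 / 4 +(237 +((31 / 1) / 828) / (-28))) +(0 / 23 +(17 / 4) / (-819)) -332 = -3961433 / 43056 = -92.01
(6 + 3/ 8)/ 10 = 51/ 80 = 0.64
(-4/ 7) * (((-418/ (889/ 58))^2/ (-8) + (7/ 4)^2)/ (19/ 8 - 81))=-2273634686/ 3479783363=-0.65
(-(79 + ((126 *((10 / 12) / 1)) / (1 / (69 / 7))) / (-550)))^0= 1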